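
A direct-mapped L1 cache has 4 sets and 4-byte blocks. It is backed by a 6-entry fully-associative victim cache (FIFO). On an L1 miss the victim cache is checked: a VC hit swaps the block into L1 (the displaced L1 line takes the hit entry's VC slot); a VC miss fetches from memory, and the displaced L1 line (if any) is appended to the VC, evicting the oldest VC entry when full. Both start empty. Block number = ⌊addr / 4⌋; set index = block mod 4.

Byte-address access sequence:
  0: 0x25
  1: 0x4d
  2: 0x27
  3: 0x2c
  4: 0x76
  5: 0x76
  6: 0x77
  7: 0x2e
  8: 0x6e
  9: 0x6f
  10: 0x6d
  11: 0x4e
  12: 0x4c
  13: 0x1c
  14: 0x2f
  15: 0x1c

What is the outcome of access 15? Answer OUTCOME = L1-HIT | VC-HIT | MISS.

OUTCOME = VC-HIT

  [0] addr=0x25 blk=9 s=1: MISS | VC []
  [1] addr=0x4d blk=19 s=3: MISS | VC []
  [2] addr=0x27 blk=9 s=1: L1-HIT | VC []
  [3] addr=0x2c blk=11 s=3: MISS | VC [19]
  [4] addr=0x76 blk=29 s=1: MISS | VC [19, 9]
  [5] addr=0x76 blk=29 s=1: L1-HIT | VC [19, 9]
  [6] addr=0x77 blk=29 s=1: L1-HIT | VC [19, 9]
  [7] addr=0x2e blk=11 s=3: L1-HIT | VC [19, 9]
  [8] addr=0x6e blk=27 s=3: MISS | VC [19, 9, 11]
  [9] addr=0x6f blk=27 s=3: L1-HIT | VC [19, 9, 11]
  [10] addr=0x6d blk=27 s=3: L1-HIT | VC [19, 9, 11]
  [11] addr=0x4e blk=19 s=3: VC-HIT | VC [27, 9, 11]
  [12] addr=0x4c blk=19 s=3: L1-HIT | VC [27, 9, 11]
  [13] addr=0x1c blk=7 s=3: MISS | VC [27, 9, 11, 19]
  [14] addr=0x2f blk=11 s=3: VC-HIT | VC [27, 9, 7, 19]
  [15] addr=0x1c blk=7 s=3: VC-HIT | VC [27, 9, 11, 19]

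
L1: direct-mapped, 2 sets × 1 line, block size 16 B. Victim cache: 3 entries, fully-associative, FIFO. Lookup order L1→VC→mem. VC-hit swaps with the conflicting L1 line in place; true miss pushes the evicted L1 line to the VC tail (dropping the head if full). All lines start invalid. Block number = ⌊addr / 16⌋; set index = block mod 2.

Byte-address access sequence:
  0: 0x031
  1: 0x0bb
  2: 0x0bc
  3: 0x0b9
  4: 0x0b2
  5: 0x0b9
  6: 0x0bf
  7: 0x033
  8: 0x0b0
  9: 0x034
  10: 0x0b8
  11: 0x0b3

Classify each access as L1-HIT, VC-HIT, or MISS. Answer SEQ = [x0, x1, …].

SEQ = [MISS, MISS, L1-HIT, L1-HIT, L1-HIT, L1-HIT, L1-HIT, VC-HIT, VC-HIT, VC-HIT, VC-HIT, L1-HIT]

0: 0x31 (blk 3, set 1) → MISS  vc=[]
1: 0xbb (blk 11, set 1) → MISS  vc=[3]
2: 0xbc (blk 11, set 1) → L1-HIT  vc=[3]
3: 0xb9 (blk 11, set 1) → L1-HIT  vc=[3]
4: 0xb2 (blk 11, set 1) → L1-HIT  vc=[3]
5: 0xb9 (blk 11, set 1) → L1-HIT  vc=[3]
6: 0xbf (blk 11, set 1) → L1-HIT  vc=[3]
7: 0x33 (blk 3, set 1) → VC-HIT  vc=[11]
8: 0xb0 (blk 11, set 1) → VC-HIT  vc=[3]
9: 0x34 (blk 3, set 1) → VC-HIT  vc=[11]
10: 0xb8 (blk 11, set 1) → VC-HIT  vc=[3]
11: 0xb3 (blk 11, set 1) → L1-HIT  vc=[3]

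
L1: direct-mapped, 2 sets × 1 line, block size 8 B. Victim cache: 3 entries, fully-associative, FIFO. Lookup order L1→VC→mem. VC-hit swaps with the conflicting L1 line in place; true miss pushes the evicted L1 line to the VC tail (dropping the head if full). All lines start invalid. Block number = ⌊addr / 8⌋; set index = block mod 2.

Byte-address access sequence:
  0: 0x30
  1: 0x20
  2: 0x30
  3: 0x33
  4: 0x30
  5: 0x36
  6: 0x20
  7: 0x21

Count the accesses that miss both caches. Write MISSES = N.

0: 0x30 (blk 6, set 0) → MISS  vc=[]
1: 0x20 (blk 4, set 0) → MISS  vc=[6]
2: 0x30 (blk 6, set 0) → VC-HIT  vc=[4]
3: 0x33 (blk 6, set 0) → L1-HIT  vc=[4]
4: 0x30 (blk 6, set 0) → L1-HIT  vc=[4]
5: 0x36 (blk 6, set 0) → L1-HIT  vc=[4]
6: 0x20 (blk 4, set 0) → VC-HIT  vc=[6]
7: 0x21 (blk 4, set 0) → L1-HIT  vc=[6]

MISSES = 2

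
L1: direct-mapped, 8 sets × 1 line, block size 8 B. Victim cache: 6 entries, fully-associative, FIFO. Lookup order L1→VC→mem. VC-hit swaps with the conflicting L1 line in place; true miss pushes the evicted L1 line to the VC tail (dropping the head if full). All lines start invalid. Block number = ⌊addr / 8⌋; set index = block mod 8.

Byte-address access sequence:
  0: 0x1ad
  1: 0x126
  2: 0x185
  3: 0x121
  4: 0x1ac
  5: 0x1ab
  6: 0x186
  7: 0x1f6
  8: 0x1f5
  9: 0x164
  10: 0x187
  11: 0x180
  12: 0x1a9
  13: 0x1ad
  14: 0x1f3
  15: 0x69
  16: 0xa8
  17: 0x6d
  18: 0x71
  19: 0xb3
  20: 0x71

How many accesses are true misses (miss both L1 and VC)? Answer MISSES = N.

MISSES = 9

#0 0x1ad→b53/s5 MISS; vc=[]
#1 0x126→b36/s4 MISS; vc=[]
#2 0x185→b48/s0 MISS; vc=[]
#3 0x121→b36/s4 L1-HIT; vc=[]
#4 0x1ac→b53/s5 L1-HIT; vc=[]
#5 0x1ab→b53/s5 L1-HIT; vc=[]
#6 0x186→b48/s0 L1-HIT; vc=[]
#7 0x1f6→b62/s6 MISS; vc=[]
#8 0x1f5→b62/s6 L1-HIT; vc=[]
#9 0x164→b44/s4 MISS; vc=[36]
#10 0x187→b48/s0 L1-HIT; vc=[36]
#11 0x180→b48/s0 L1-HIT; vc=[36]
#12 0x1a9→b53/s5 L1-HIT; vc=[36]
#13 0x1ad→b53/s5 L1-HIT; vc=[36]
#14 0x1f3→b62/s6 L1-HIT; vc=[36]
#15 0x69→b13/s5 MISS; vc=[36,53]
#16 0xa8→b21/s5 MISS; vc=[36,53,13]
#17 0x6d→b13/s5 VC-HIT; vc=[36,53,21]
#18 0x71→b14/s6 MISS; vc=[36,53,21,62]
#19 0xb3→b22/s6 MISS; vc=[36,53,21,62,14]
#20 0x71→b14/s6 VC-HIT; vc=[36,53,21,62,22]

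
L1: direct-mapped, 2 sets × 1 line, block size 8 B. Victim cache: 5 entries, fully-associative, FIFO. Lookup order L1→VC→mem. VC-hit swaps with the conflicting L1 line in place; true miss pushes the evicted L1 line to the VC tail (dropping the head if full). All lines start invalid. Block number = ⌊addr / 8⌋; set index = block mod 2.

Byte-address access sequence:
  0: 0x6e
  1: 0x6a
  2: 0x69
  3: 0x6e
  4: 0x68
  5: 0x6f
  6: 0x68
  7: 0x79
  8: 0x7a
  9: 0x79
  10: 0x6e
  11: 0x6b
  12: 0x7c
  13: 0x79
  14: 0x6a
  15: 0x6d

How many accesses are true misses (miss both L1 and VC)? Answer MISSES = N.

  [0] addr=0x6e blk=13 s=1: MISS | VC []
  [1] addr=0x6a blk=13 s=1: L1-HIT | VC []
  [2] addr=0x69 blk=13 s=1: L1-HIT | VC []
  [3] addr=0x6e blk=13 s=1: L1-HIT | VC []
  [4] addr=0x68 blk=13 s=1: L1-HIT | VC []
  [5] addr=0x6f blk=13 s=1: L1-HIT | VC []
  [6] addr=0x68 blk=13 s=1: L1-HIT | VC []
  [7] addr=0x79 blk=15 s=1: MISS | VC [13]
  [8] addr=0x7a blk=15 s=1: L1-HIT | VC [13]
  [9] addr=0x79 blk=15 s=1: L1-HIT | VC [13]
  [10] addr=0x6e blk=13 s=1: VC-HIT | VC [15]
  [11] addr=0x6b blk=13 s=1: L1-HIT | VC [15]
  [12] addr=0x7c blk=15 s=1: VC-HIT | VC [13]
  [13] addr=0x79 blk=15 s=1: L1-HIT | VC [13]
  [14] addr=0x6a blk=13 s=1: VC-HIT | VC [15]
  [15] addr=0x6d blk=13 s=1: L1-HIT | VC [15]

MISSES = 2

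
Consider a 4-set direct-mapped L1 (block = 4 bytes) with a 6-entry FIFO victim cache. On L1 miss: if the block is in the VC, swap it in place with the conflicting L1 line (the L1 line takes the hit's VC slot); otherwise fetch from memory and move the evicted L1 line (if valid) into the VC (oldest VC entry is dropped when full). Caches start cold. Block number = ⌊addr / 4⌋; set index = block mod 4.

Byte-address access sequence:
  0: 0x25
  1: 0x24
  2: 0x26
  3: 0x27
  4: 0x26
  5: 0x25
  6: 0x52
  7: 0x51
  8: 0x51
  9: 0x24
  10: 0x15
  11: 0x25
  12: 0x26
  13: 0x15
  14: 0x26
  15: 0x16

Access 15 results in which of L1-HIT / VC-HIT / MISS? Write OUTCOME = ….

OUTCOME = VC-HIT

#0 0x25→b9/s1 MISS; vc=[]
#1 0x24→b9/s1 L1-HIT; vc=[]
#2 0x26→b9/s1 L1-HIT; vc=[]
#3 0x27→b9/s1 L1-HIT; vc=[]
#4 0x26→b9/s1 L1-HIT; vc=[]
#5 0x25→b9/s1 L1-HIT; vc=[]
#6 0x52→b20/s0 MISS; vc=[]
#7 0x51→b20/s0 L1-HIT; vc=[]
#8 0x51→b20/s0 L1-HIT; vc=[]
#9 0x24→b9/s1 L1-HIT; vc=[]
#10 0x15→b5/s1 MISS; vc=[9]
#11 0x25→b9/s1 VC-HIT; vc=[5]
#12 0x26→b9/s1 L1-HIT; vc=[5]
#13 0x15→b5/s1 VC-HIT; vc=[9]
#14 0x26→b9/s1 VC-HIT; vc=[5]
#15 0x16→b5/s1 VC-HIT; vc=[9]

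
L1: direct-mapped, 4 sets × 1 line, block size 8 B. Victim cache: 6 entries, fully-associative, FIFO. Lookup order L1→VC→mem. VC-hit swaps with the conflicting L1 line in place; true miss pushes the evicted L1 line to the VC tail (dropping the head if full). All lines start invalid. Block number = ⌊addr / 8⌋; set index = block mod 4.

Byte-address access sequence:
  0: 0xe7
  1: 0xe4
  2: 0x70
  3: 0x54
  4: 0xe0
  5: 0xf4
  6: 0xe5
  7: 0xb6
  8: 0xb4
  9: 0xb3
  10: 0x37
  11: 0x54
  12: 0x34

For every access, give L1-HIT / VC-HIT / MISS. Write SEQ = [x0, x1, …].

SEQ = [MISS, L1-HIT, MISS, MISS, L1-HIT, MISS, L1-HIT, MISS, L1-HIT, L1-HIT, MISS, VC-HIT, VC-HIT]

#0 0xe7→b28/s0 MISS; vc=[]
#1 0xe4→b28/s0 L1-HIT; vc=[]
#2 0x70→b14/s2 MISS; vc=[]
#3 0x54→b10/s2 MISS; vc=[14]
#4 0xe0→b28/s0 L1-HIT; vc=[14]
#5 0xf4→b30/s2 MISS; vc=[14,10]
#6 0xe5→b28/s0 L1-HIT; vc=[14,10]
#7 0xb6→b22/s2 MISS; vc=[14,10,30]
#8 0xb4→b22/s2 L1-HIT; vc=[14,10,30]
#9 0xb3→b22/s2 L1-HIT; vc=[14,10,30]
#10 0x37→b6/s2 MISS; vc=[14,10,30,22]
#11 0x54→b10/s2 VC-HIT; vc=[14,6,30,22]
#12 0x34→b6/s2 VC-HIT; vc=[14,10,30,22]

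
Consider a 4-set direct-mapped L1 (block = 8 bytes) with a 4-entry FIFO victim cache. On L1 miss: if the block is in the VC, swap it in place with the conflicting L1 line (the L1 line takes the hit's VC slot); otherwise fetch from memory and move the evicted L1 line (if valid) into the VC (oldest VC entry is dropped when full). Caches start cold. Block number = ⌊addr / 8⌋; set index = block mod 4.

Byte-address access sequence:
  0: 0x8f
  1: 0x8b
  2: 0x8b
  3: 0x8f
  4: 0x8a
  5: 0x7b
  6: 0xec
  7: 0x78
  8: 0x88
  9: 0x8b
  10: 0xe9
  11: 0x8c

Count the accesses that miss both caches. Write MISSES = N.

#0 0x8f→b17/s1 MISS; vc=[]
#1 0x8b→b17/s1 L1-HIT; vc=[]
#2 0x8b→b17/s1 L1-HIT; vc=[]
#3 0x8f→b17/s1 L1-HIT; vc=[]
#4 0x8a→b17/s1 L1-HIT; vc=[]
#5 0x7b→b15/s3 MISS; vc=[]
#6 0xec→b29/s1 MISS; vc=[17]
#7 0x78→b15/s3 L1-HIT; vc=[17]
#8 0x88→b17/s1 VC-HIT; vc=[29]
#9 0x8b→b17/s1 L1-HIT; vc=[29]
#10 0xe9→b29/s1 VC-HIT; vc=[17]
#11 0x8c→b17/s1 VC-HIT; vc=[29]

MISSES = 3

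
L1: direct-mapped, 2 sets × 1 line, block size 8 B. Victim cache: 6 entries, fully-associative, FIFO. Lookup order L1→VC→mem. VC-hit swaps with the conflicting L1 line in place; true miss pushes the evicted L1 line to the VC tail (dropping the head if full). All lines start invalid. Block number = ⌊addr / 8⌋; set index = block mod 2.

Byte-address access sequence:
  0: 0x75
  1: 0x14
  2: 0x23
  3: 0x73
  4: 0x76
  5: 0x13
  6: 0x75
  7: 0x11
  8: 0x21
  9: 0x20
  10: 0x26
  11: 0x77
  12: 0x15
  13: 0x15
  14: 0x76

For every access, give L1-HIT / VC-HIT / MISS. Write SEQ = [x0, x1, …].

SEQ = [MISS, MISS, MISS, VC-HIT, L1-HIT, VC-HIT, VC-HIT, VC-HIT, VC-HIT, L1-HIT, L1-HIT, VC-HIT, VC-HIT, L1-HIT, VC-HIT]

#0 0x75→b14/s0 MISS; vc=[]
#1 0x14→b2/s0 MISS; vc=[14]
#2 0x23→b4/s0 MISS; vc=[14,2]
#3 0x73→b14/s0 VC-HIT; vc=[4,2]
#4 0x76→b14/s0 L1-HIT; vc=[4,2]
#5 0x13→b2/s0 VC-HIT; vc=[4,14]
#6 0x75→b14/s0 VC-HIT; vc=[4,2]
#7 0x11→b2/s0 VC-HIT; vc=[4,14]
#8 0x21→b4/s0 VC-HIT; vc=[2,14]
#9 0x20→b4/s0 L1-HIT; vc=[2,14]
#10 0x26→b4/s0 L1-HIT; vc=[2,14]
#11 0x77→b14/s0 VC-HIT; vc=[2,4]
#12 0x15→b2/s0 VC-HIT; vc=[14,4]
#13 0x15→b2/s0 L1-HIT; vc=[14,4]
#14 0x76→b14/s0 VC-HIT; vc=[2,4]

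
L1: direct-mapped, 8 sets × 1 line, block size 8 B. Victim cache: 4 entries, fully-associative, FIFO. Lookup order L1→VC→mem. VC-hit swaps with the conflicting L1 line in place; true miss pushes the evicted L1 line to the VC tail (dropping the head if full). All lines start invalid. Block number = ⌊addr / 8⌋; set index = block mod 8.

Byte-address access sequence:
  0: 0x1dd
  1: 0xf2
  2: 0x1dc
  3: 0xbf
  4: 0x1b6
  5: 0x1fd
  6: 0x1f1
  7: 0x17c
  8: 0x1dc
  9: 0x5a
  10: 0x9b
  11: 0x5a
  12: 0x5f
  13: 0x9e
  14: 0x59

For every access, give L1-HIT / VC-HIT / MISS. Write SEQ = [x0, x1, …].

#0 0x1dd→b59/s3 MISS; vc=[]
#1 0xf2→b30/s6 MISS; vc=[]
#2 0x1dc→b59/s3 L1-HIT; vc=[]
#3 0xbf→b23/s7 MISS; vc=[]
#4 0x1b6→b54/s6 MISS; vc=[30]
#5 0x1fd→b63/s7 MISS; vc=[30,23]
#6 0x1f1→b62/s6 MISS; vc=[30,23,54]
#7 0x17c→b47/s7 MISS; vc=[30,23,54,63]
#8 0x1dc→b59/s3 L1-HIT; vc=[30,23,54,63]
#9 0x5a→b11/s3 MISS; vc=[23,54,63,59]
#10 0x9b→b19/s3 MISS; vc=[54,63,59,11]
#11 0x5a→b11/s3 VC-HIT; vc=[54,63,59,19]
#12 0x5f→b11/s3 L1-HIT; vc=[54,63,59,19]
#13 0x9e→b19/s3 VC-HIT; vc=[54,63,59,11]
#14 0x59→b11/s3 VC-HIT; vc=[54,63,59,19]

SEQ = [MISS, MISS, L1-HIT, MISS, MISS, MISS, MISS, MISS, L1-HIT, MISS, MISS, VC-HIT, L1-HIT, VC-HIT, VC-HIT]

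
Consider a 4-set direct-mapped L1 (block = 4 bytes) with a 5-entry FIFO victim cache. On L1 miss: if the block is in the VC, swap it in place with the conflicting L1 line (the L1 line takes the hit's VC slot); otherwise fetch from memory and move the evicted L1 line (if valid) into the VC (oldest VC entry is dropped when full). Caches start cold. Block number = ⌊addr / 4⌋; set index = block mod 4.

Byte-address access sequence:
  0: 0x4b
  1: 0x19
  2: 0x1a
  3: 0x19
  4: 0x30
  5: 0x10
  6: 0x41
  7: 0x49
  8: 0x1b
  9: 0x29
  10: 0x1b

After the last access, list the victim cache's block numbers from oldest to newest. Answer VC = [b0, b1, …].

VC = [18, 12, 4, 10]

  [0] addr=0x4b blk=18 s=2: MISS | VC []
  [1] addr=0x19 blk=6 s=2: MISS | VC [18]
  [2] addr=0x1a blk=6 s=2: L1-HIT | VC [18]
  [3] addr=0x19 blk=6 s=2: L1-HIT | VC [18]
  [4] addr=0x30 blk=12 s=0: MISS | VC [18]
  [5] addr=0x10 blk=4 s=0: MISS | VC [18, 12]
  [6] addr=0x41 blk=16 s=0: MISS | VC [18, 12, 4]
  [7] addr=0x49 blk=18 s=2: VC-HIT | VC [6, 12, 4]
  [8] addr=0x1b blk=6 s=2: VC-HIT | VC [18, 12, 4]
  [9] addr=0x29 blk=10 s=2: MISS | VC [18, 12, 4, 6]
  [10] addr=0x1b blk=6 s=2: VC-HIT | VC [18, 12, 4, 10]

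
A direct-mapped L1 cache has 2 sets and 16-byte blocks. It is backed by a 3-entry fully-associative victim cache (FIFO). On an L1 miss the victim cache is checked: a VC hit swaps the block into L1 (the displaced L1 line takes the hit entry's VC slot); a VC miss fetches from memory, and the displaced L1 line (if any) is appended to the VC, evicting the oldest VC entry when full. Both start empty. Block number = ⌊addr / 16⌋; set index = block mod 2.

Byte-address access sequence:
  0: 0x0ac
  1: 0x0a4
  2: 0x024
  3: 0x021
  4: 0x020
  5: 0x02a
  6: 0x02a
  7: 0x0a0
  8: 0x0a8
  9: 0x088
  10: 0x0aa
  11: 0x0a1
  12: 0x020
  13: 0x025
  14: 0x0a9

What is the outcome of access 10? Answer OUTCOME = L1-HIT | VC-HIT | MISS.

OUTCOME = VC-HIT

#0 0xac→b10/s0 MISS; vc=[]
#1 0xa4→b10/s0 L1-HIT; vc=[]
#2 0x24→b2/s0 MISS; vc=[10]
#3 0x21→b2/s0 L1-HIT; vc=[10]
#4 0x20→b2/s0 L1-HIT; vc=[10]
#5 0x2a→b2/s0 L1-HIT; vc=[10]
#6 0x2a→b2/s0 L1-HIT; vc=[10]
#7 0xa0→b10/s0 VC-HIT; vc=[2]
#8 0xa8→b10/s0 L1-HIT; vc=[2]
#9 0x88→b8/s0 MISS; vc=[2,10]
#10 0xaa→b10/s0 VC-HIT; vc=[2,8]
#11 0xa1→b10/s0 L1-HIT; vc=[2,8]
#12 0x20→b2/s0 VC-HIT; vc=[10,8]
#13 0x25→b2/s0 L1-HIT; vc=[10,8]
#14 0xa9→b10/s0 VC-HIT; vc=[2,8]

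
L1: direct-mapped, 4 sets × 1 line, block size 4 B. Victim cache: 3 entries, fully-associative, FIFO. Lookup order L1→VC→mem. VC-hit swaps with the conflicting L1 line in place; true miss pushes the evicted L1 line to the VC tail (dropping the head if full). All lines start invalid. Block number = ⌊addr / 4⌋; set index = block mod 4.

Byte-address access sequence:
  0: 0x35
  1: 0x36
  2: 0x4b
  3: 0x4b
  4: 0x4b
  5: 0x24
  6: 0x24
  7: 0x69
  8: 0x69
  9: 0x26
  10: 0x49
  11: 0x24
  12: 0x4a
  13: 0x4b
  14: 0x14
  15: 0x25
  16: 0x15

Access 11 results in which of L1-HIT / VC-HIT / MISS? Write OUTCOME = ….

  [0] addr=0x35 blk=13 s=1: MISS | VC []
  [1] addr=0x36 blk=13 s=1: L1-HIT | VC []
  [2] addr=0x4b blk=18 s=2: MISS | VC []
  [3] addr=0x4b blk=18 s=2: L1-HIT | VC []
  [4] addr=0x4b blk=18 s=2: L1-HIT | VC []
  [5] addr=0x24 blk=9 s=1: MISS | VC [13]
  [6] addr=0x24 blk=9 s=1: L1-HIT | VC [13]
  [7] addr=0x69 blk=26 s=2: MISS | VC [13, 18]
  [8] addr=0x69 blk=26 s=2: L1-HIT | VC [13, 18]
  [9] addr=0x26 blk=9 s=1: L1-HIT | VC [13, 18]
  [10] addr=0x49 blk=18 s=2: VC-HIT | VC [13, 26]
  [11] addr=0x24 blk=9 s=1: L1-HIT | VC [13, 26]
  [12] addr=0x4a blk=18 s=2: L1-HIT | VC [13, 26]
  [13] addr=0x4b blk=18 s=2: L1-HIT | VC [13, 26]
  [14] addr=0x14 blk=5 s=1: MISS | VC [13, 26, 9]
  [15] addr=0x25 blk=9 s=1: VC-HIT | VC [13, 26, 5]
  [16] addr=0x15 blk=5 s=1: VC-HIT | VC [13, 26, 9]

OUTCOME = L1-HIT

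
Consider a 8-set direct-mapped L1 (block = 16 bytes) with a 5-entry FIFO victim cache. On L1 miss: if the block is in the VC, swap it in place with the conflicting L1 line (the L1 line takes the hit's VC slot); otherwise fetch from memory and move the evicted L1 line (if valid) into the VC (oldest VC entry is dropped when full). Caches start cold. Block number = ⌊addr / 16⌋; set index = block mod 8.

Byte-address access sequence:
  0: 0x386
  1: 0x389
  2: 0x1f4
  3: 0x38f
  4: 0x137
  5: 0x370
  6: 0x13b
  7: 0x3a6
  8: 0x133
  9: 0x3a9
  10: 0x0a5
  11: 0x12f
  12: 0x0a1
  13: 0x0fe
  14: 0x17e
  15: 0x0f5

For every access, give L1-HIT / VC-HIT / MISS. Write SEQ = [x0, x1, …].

SEQ = [MISS, L1-HIT, MISS, L1-HIT, MISS, MISS, L1-HIT, MISS, L1-HIT, L1-HIT, MISS, MISS, VC-HIT, MISS, MISS, VC-HIT]

0: 0x386 (blk 56, set 0) → MISS  vc=[]
1: 0x389 (blk 56, set 0) → L1-HIT  vc=[]
2: 0x1f4 (blk 31, set 7) → MISS  vc=[]
3: 0x38f (blk 56, set 0) → L1-HIT  vc=[]
4: 0x137 (blk 19, set 3) → MISS  vc=[]
5: 0x370 (blk 55, set 7) → MISS  vc=[31]
6: 0x13b (blk 19, set 3) → L1-HIT  vc=[31]
7: 0x3a6 (blk 58, set 2) → MISS  vc=[31]
8: 0x133 (blk 19, set 3) → L1-HIT  vc=[31]
9: 0x3a9 (blk 58, set 2) → L1-HIT  vc=[31]
10: 0xa5 (blk 10, set 2) → MISS  vc=[31, 58]
11: 0x12f (blk 18, set 2) → MISS  vc=[31, 58, 10]
12: 0xa1 (blk 10, set 2) → VC-HIT  vc=[31, 58, 18]
13: 0xfe (blk 15, set 7) → MISS  vc=[31, 58, 18, 55]
14: 0x17e (blk 23, set 7) → MISS  vc=[31, 58, 18, 55, 15]
15: 0xf5 (blk 15, set 7) → VC-HIT  vc=[31, 58, 18, 55, 23]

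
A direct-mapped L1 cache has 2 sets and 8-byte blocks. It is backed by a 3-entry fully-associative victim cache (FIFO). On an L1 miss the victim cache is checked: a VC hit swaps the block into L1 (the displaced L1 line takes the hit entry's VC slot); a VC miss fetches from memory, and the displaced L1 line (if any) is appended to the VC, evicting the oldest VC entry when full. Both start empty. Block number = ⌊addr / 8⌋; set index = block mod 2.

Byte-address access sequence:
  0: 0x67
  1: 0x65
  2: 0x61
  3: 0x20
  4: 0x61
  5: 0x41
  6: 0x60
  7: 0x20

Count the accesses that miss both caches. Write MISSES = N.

0: 0x67 (blk 12, set 0) → MISS  vc=[]
1: 0x65 (blk 12, set 0) → L1-HIT  vc=[]
2: 0x61 (blk 12, set 0) → L1-HIT  vc=[]
3: 0x20 (blk 4, set 0) → MISS  vc=[12]
4: 0x61 (blk 12, set 0) → VC-HIT  vc=[4]
5: 0x41 (blk 8, set 0) → MISS  vc=[4, 12]
6: 0x60 (blk 12, set 0) → VC-HIT  vc=[4, 8]
7: 0x20 (blk 4, set 0) → VC-HIT  vc=[12, 8]

MISSES = 3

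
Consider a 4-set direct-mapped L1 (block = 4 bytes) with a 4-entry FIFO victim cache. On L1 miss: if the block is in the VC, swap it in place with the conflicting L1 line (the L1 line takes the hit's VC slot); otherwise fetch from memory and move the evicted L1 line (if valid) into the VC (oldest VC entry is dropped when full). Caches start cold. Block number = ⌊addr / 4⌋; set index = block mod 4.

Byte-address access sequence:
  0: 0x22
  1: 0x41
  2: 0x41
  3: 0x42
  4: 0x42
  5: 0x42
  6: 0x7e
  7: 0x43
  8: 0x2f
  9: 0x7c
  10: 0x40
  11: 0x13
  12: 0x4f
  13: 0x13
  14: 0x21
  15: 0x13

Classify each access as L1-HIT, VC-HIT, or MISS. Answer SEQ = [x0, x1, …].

  [0] addr=0x22 blk=8 s=0: MISS | VC []
  [1] addr=0x41 blk=16 s=0: MISS | VC [8]
  [2] addr=0x41 blk=16 s=0: L1-HIT | VC [8]
  [3] addr=0x42 blk=16 s=0: L1-HIT | VC [8]
  [4] addr=0x42 blk=16 s=0: L1-HIT | VC [8]
  [5] addr=0x42 blk=16 s=0: L1-HIT | VC [8]
  [6] addr=0x7e blk=31 s=3: MISS | VC [8]
  [7] addr=0x43 blk=16 s=0: L1-HIT | VC [8]
  [8] addr=0x2f blk=11 s=3: MISS | VC [8, 31]
  [9] addr=0x7c blk=31 s=3: VC-HIT | VC [8, 11]
  [10] addr=0x40 blk=16 s=0: L1-HIT | VC [8, 11]
  [11] addr=0x13 blk=4 s=0: MISS | VC [8, 11, 16]
  [12] addr=0x4f blk=19 s=3: MISS | VC [8, 11, 16, 31]
  [13] addr=0x13 blk=4 s=0: L1-HIT | VC [8, 11, 16, 31]
  [14] addr=0x21 blk=8 s=0: VC-HIT | VC [4, 11, 16, 31]
  [15] addr=0x13 blk=4 s=0: VC-HIT | VC [8, 11, 16, 31]

SEQ = [MISS, MISS, L1-HIT, L1-HIT, L1-HIT, L1-HIT, MISS, L1-HIT, MISS, VC-HIT, L1-HIT, MISS, MISS, L1-HIT, VC-HIT, VC-HIT]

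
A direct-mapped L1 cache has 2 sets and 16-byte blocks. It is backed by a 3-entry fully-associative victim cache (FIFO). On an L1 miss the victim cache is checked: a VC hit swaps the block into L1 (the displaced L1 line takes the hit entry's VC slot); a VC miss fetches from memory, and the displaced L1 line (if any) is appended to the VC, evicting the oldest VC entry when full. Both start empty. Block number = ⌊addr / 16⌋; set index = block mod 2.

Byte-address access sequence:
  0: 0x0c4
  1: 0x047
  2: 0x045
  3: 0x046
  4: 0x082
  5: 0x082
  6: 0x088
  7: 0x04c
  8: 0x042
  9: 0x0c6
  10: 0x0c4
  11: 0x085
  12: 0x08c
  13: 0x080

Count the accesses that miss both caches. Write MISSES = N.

0: 0xc4 (blk 12, set 0) → MISS  vc=[]
1: 0x47 (blk 4, set 0) → MISS  vc=[12]
2: 0x45 (blk 4, set 0) → L1-HIT  vc=[12]
3: 0x46 (blk 4, set 0) → L1-HIT  vc=[12]
4: 0x82 (blk 8, set 0) → MISS  vc=[12, 4]
5: 0x82 (blk 8, set 0) → L1-HIT  vc=[12, 4]
6: 0x88 (blk 8, set 0) → L1-HIT  vc=[12, 4]
7: 0x4c (blk 4, set 0) → VC-HIT  vc=[12, 8]
8: 0x42 (blk 4, set 0) → L1-HIT  vc=[12, 8]
9: 0xc6 (blk 12, set 0) → VC-HIT  vc=[4, 8]
10: 0xc4 (blk 12, set 0) → L1-HIT  vc=[4, 8]
11: 0x85 (blk 8, set 0) → VC-HIT  vc=[4, 12]
12: 0x8c (blk 8, set 0) → L1-HIT  vc=[4, 12]
13: 0x80 (blk 8, set 0) → L1-HIT  vc=[4, 12]

MISSES = 3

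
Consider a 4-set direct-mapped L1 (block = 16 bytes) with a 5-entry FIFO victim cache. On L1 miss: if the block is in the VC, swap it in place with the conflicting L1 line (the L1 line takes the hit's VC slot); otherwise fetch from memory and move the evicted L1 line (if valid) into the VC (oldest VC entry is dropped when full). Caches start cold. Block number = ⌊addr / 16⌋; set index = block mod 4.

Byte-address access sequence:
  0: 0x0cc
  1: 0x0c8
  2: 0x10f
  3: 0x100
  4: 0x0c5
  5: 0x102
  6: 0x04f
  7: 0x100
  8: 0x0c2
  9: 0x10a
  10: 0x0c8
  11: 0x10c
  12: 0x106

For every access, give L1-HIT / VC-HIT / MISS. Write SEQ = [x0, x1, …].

SEQ = [MISS, L1-HIT, MISS, L1-HIT, VC-HIT, VC-HIT, MISS, VC-HIT, VC-HIT, VC-HIT, VC-HIT, VC-HIT, L1-HIT]

0: 0xcc (blk 12, set 0) → MISS  vc=[]
1: 0xc8 (blk 12, set 0) → L1-HIT  vc=[]
2: 0x10f (blk 16, set 0) → MISS  vc=[12]
3: 0x100 (blk 16, set 0) → L1-HIT  vc=[12]
4: 0xc5 (blk 12, set 0) → VC-HIT  vc=[16]
5: 0x102 (blk 16, set 0) → VC-HIT  vc=[12]
6: 0x4f (blk 4, set 0) → MISS  vc=[12, 16]
7: 0x100 (blk 16, set 0) → VC-HIT  vc=[12, 4]
8: 0xc2 (blk 12, set 0) → VC-HIT  vc=[16, 4]
9: 0x10a (blk 16, set 0) → VC-HIT  vc=[12, 4]
10: 0xc8 (blk 12, set 0) → VC-HIT  vc=[16, 4]
11: 0x10c (blk 16, set 0) → VC-HIT  vc=[12, 4]
12: 0x106 (blk 16, set 0) → L1-HIT  vc=[12, 4]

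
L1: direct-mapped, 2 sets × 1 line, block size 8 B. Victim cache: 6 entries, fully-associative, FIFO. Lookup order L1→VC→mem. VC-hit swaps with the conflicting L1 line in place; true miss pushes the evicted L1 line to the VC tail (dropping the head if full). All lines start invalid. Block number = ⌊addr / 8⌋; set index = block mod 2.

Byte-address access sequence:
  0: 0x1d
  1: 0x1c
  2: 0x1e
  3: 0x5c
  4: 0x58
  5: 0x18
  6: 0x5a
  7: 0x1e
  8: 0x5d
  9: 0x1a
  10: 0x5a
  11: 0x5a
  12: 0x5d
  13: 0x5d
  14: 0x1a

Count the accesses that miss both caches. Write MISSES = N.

  [0] addr=0x1d blk=3 s=1: MISS | VC []
  [1] addr=0x1c blk=3 s=1: L1-HIT | VC []
  [2] addr=0x1e blk=3 s=1: L1-HIT | VC []
  [3] addr=0x5c blk=11 s=1: MISS | VC [3]
  [4] addr=0x58 blk=11 s=1: L1-HIT | VC [3]
  [5] addr=0x18 blk=3 s=1: VC-HIT | VC [11]
  [6] addr=0x5a blk=11 s=1: VC-HIT | VC [3]
  [7] addr=0x1e blk=3 s=1: VC-HIT | VC [11]
  [8] addr=0x5d blk=11 s=1: VC-HIT | VC [3]
  [9] addr=0x1a blk=3 s=1: VC-HIT | VC [11]
  [10] addr=0x5a blk=11 s=1: VC-HIT | VC [3]
  [11] addr=0x5a blk=11 s=1: L1-HIT | VC [3]
  [12] addr=0x5d blk=11 s=1: L1-HIT | VC [3]
  [13] addr=0x5d blk=11 s=1: L1-HIT | VC [3]
  [14] addr=0x1a blk=3 s=1: VC-HIT | VC [11]

MISSES = 2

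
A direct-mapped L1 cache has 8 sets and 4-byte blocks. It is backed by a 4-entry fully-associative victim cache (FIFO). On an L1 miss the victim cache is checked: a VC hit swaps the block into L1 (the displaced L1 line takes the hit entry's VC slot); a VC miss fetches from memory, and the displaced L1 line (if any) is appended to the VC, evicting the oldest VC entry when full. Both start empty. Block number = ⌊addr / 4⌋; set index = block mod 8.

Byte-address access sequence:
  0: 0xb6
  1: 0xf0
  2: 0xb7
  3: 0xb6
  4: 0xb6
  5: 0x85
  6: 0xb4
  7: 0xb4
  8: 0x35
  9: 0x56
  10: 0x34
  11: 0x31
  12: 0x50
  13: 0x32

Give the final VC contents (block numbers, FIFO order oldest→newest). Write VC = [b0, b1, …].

  [0] addr=0xb6 blk=45 s=5: MISS | VC []
  [1] addr=0xf0 blk=60 s=4: MISS | VC []
  [2] addr=0xb7 blk=45 s=5: L1-HIT | VC []
  [3] addr=0xb6 blk=45 s=5: L1-HIT | VC []
  [4] addr=0xb6 blk=45 s=5: L1-HIT | VC []
  [5] addr=0x85 blk=33 s=1: MISS | VC []
  [6] addr=0xb4 blk=45 s=5: L1-HIT | VC []
  [7] addr=0xb4 blk=45 s=5: L1-HIT | VC []
  [8] addr=0x35 blk=13 s=5: MISS | VC [45]
  [9] addr=0x56 blk=21 s=5: MISS | VC [45, 13]
  [10] addr=0x34 blk=13 s=5: VC-HIT | VC [45, 21]
  [11] addr=0x31 blk=12 s=4: MISS | VC [45, 21, 60]
  [12] addr=0x50 blk=20 s=4: MISS | VC [45, 21, 60, 12]
  [13] addr=0x32 blk=12 s=4: VC-HIT | VC [45, 21, 60, 20]

VC = [45, 21, 60, 20]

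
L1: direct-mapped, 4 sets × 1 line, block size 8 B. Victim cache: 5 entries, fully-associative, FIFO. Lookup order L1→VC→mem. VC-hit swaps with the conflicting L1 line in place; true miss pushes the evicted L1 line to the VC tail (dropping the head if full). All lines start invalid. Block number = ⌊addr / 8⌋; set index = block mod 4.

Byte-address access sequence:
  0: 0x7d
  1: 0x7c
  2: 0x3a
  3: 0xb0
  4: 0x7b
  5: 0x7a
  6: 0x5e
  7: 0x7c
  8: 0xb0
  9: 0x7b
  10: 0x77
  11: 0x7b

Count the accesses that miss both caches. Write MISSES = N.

MISSES = 5

#0 0x7d→b15/s3 MISS; vc=[]
#1 0x7c→b15/s3 L1-HIT; vc=[]
#2 0x3a→b7/s3 MISS; vc=[15]
#3 0xb0→b22/s2 MISS; vc=[15]
#4 0x7b→b15/s3 VC-HIT; vc=[7]
#5 0x7a→b15/s3 L1-HIT; vc=[7]
#6 0x5e→b11/s3 MISS; vc=[7,15]
#7 0x7c→b15/s3 VC-HIT; vc=[7,11]
#8 0xb0→b22/s2 L1-HIT; vc=[7,11]
#9 0x7b→b15/s3 L1-HIT; vc=[7,11]
#10 0x77→b14/s2 MISS; vc=[7,11,22]
#11 0x7b→b15/s3 L1-HIT; vc=[7,11,22]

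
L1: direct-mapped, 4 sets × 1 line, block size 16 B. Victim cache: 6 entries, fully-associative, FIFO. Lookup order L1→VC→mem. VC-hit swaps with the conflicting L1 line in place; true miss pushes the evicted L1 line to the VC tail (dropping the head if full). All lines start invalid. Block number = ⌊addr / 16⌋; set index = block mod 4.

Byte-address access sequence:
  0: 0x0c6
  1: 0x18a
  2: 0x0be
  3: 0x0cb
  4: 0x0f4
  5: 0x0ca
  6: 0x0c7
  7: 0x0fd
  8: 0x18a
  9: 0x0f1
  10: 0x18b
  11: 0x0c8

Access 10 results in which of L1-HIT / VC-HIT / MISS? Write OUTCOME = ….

0: 0xc6 (blk 12, set 0) → MISS  vc=[]
1: 0x18a (blk 24, set 0) → MISS  vc=[12]
2: 0xbe (blk 11, set 3) → MISS  vc=[12]
3: 0xcb (blk 12, set 0) → VC-HIT  vc=[24]
4: 0xf4 (blk 15, set 3) → MISS  vc=[24, 11]
5: 0xca (blk 12, set 0) → L1-HIT  vc=[24, 11]
6: 0xc7 (blk 12, set 0) → L1-HIT  vc=[24, 11]
7: 0xfd (blk 15, set 3) → L1-HIT  vc=[24, 11]
8: 0x18a (blk 24, set 0) → VC-HIT  vc=[12, 11]
9: 0xf1 (blk 15, set 3) → L1-HIT  vc=[12, 11]
10: 0x18b (blk 24, set 0) → L1-HIT  vc=[12, 11]
11: 0xc8 (blk 12, set 0) → VC-HIT  vc=[24, 11]

OUTCOME = L1-HIT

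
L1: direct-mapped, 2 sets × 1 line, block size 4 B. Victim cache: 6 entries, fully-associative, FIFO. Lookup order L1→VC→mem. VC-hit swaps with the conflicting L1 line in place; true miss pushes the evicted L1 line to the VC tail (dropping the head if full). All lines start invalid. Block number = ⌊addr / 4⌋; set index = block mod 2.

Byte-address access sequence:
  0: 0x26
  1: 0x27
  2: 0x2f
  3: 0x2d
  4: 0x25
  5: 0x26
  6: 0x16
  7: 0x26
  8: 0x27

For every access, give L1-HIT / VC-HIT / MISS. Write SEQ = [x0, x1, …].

  [0] addr=0x26 blk=9 s=1: MISS | VC []
  [1] addr=0x27 blk=9 s=1: L1-HIT | VC []
  [2] addr=0x2f blk=11 s=1: MISS | VC [9]
  [3] addr=0x2d blk=11 s=1: L1-HIT | VC [9]
  [4] addr=0x25 blk=9 s=1: VC-HIT | VC [11]
  [5] addr=0x26 blk=9 s=1: L1-HIT | VC [11]
  [6] addr=0x16 blk=5 s=1: MISS | VC [11, 9]
  [7] addr=0x26 blk=9 s=1: VC-HIT | VC [11, 5]
  [8] addr=0x27 blk=9 s=1: L1-HIT | VC [11, 5]

SEQ = [MISS, L1-HIT, MISS, L1-HIT, VC-HIT, L1-HIT, MISS, VC-HIT, L1-HIT]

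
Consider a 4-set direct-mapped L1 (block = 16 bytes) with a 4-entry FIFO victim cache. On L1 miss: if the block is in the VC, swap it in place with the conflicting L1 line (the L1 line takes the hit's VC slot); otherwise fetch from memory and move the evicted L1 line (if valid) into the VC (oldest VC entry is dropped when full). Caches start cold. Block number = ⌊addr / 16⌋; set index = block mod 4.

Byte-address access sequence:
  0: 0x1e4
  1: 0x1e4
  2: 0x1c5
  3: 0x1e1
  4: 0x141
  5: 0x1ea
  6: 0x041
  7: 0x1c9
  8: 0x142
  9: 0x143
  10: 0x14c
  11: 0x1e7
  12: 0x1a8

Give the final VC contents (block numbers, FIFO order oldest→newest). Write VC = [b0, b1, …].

VC = [4, 28, 30]

  [0] addr=0x1e4 blk=30 s=2: MISS | VC []
  [1] addr=0x1e4 blk=30 s=2: L1-HIT | VC []
  [2] addr=0x1c5 blk=28 s=0: MISS | VC []
  [3] addr=0x1e1 blk=30 s=2: L1-HIT | VC []
  [4] addr=0x141 blk=20 s=0: MISS | VC [28]
  [5] addr=0x1ea blk=30 s=2: L1-HIT | VC [28]
  [6] addr=0x41 blk=4 s=0: MISS | VC [28, 20]
  [7] addr=0x1c9 blk=28 s=0: VC-HIT | VC [4, 20]
  [8] addr=0x142 blk=20 s=0: VC-HIT | VC [4, 28]
  [9] addr=0x143 blk=20 s=0: L1-HIT | VC [4, 28]
  [10] addr=0x14c blk=20 s=0: L1-HIT | VC [4, 28]
  [11] addr=0x1e7 blk=30 s=2: L1-HIT | VC [4, 28]
  [12] addr=0x1a8 blk=26 s=2: MISS | VC [4, 28, 30]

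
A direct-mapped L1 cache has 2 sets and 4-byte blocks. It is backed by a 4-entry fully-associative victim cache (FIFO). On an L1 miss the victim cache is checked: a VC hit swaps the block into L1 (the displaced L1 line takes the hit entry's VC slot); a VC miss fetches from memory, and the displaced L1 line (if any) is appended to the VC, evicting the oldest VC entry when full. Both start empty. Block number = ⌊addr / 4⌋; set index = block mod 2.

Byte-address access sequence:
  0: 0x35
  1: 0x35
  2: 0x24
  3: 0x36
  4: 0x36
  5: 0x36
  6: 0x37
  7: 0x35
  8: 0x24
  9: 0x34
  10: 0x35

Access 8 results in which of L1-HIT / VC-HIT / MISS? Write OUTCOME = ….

  [0] addr=0x35 blk=13 s=1: MISS | VC []
  [1] addr=0x35 blk=13 s=1: L1-HIT | VC []
  [2] addr=0x24 blk=9 s=1: MISS | VC [13]
  [3] addr=0x36 blk=13 s=1: VC-HIT | VC [9]
  [4] addr=0x36 blk=13 s=1: L1-HIT | VC [9]
  [5] addr=0x36 blk=13 s=1: L1-HIT | VC [9]
  [6] addr=0x37 blk=13 s=1: L1-HIT | VC [9]
  [7] addr=0x35 blk=13 s=1: L1-HIT | VC [9]
  [8] addr=0x24 blk=9 s=1: VC-HIT | VC [13]
  [9] addr=0x34 blk=13 s=1: VC-HIT | VC [9]
  [10] addr=0x35 blk=13 s=1: L1-HIT | VC [9]

OUTCOME = VC-HIT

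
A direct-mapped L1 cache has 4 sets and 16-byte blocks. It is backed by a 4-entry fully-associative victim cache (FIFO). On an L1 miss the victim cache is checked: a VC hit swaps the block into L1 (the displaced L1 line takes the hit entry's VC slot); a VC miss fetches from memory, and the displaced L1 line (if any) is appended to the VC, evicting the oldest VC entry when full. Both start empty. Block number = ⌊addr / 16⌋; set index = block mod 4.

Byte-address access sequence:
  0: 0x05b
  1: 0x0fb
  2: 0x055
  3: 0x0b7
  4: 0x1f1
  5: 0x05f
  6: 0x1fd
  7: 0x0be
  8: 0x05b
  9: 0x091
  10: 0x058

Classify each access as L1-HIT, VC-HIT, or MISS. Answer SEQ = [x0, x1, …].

SEQ = [MISS, MISS, L1-HIT, MISS, MISS, L1-HIT, L1-HIT, VC-HIT, L1-HIT, MISS, VC-HIT]

0: 0x5b (blk 5, set 1) → MISS  vc=[]
1: 0xfb (blk 15, set 3) → MISS  vc=[]
2: 0x55 (blk 5, set 1) → L1-HIT  vc=[]
3: 0xb7 (blk 11, set 3) → MISS  vc=[15]
4: 0x1f1 (blk 31, set 3) → MISS  vc=[15, 11]
5: 0x5f (blk 5, set 1) → L1-HIT  vc=[15, 11]
6: 0x1fd (blk 31, set 3) → L1-HIT  vc=[15, 11]
7: 0xbe (blk 11, set 3) → VC-HIT  vc=[15, 31]
8: 0x5b (blk 5, set 1) → L1-HIT  vc=[15, 31]
9: 0x91 (blk 9, set 1) → MISS  vc=[15, 31, 5]
10: 0x58 (blk 5, set 1) → VC-HIT  vc=[15, 31, 9]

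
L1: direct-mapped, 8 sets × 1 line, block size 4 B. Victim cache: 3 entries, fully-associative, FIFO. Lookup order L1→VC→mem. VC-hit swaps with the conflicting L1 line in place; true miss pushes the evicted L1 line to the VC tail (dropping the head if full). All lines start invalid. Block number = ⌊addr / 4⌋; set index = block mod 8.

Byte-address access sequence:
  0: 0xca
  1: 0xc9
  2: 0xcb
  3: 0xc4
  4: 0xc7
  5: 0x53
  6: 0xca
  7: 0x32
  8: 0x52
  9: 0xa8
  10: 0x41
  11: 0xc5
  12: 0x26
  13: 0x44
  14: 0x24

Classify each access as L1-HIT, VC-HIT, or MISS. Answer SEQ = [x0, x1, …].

SEQ = [MISS, L1-HIT, L1-HIT, MISS, L1-HIT, MISS, L1-HIT, MISS, VC-HIT, MISS, MISS, L1-HIT, MISS, MISS, VC-HIT]

  [0] addr=0xca blk=50 s=2: MISS | VC []
  [1] addr=0xc9 blk=50 s=2: L1-HIT | VC []
  [2] addr=0xcb blk=50 s=2: L1-HIT | VC []
  [3] addr=0xc4 blk=49 s=1: MISS | VC []
  [4] addr=0xc7 blk=49 s=1: L1-HIT | VC []
  [5] addr=0x53 blk=20 s=4: MISS | VC []
  [6] addr=0xca blk=50 s=2: L1-HIT | VC []
  [7] addr=0x32 blk=12 s=4: MISS | VC [20]
  [8] addr=0x52 blk=20 s=4: VC-HIT | VC [12]
  [9] addr=0xa8 blk=42 s=2: MISS | VC [12, 50]
  [10] addr=0x41 blk=16 s=0: MISS | VC [12, 50]
  [11] addr=0xc5 blk=49 s=1: L1-HIT | VC [12, 50]
  [12] addr=0x26 blk=9 s=1: MISS | VC [12, 50, 49]
  [13] addr=0x44 blk=17 s=1: MISS | VC [50, 49, 9]
  [14] addr=0x24 blk=9 s=1: VC-HIT | VC [50, 49, 17]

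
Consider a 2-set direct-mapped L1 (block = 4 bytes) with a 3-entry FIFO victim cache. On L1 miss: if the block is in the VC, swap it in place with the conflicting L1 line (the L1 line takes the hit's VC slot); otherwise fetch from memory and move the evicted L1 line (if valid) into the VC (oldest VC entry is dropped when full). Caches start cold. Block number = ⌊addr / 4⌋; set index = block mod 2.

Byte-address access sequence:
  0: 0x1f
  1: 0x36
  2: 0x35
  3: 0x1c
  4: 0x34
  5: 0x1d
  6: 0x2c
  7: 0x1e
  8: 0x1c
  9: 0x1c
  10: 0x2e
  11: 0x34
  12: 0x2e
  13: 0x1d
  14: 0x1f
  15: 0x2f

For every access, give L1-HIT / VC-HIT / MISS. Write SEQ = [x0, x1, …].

SEQ = [MISS, MISS, L1-HIT, VC-HIT, VC-HIT, VC-HIT, MISS, VC-HIT, L1-HIT, L1-HIT, VC-HIT, VC-HIT, VC-HIT, VC-HIT, L1-HIT, VC-HIT]

  [0] addr=0x1f blk=7 s=1: MISS | VC []
  [1] addr=0x36 blk=13 s=1: MISS | VC [7]
  [2] addr=0x35 blk=13 s=1: L1-HIT | VC [7]
  [3] addr=0x1c blk=7 s=1: VC-HIT | VC [13]
  [4] addr=0x34 blk=13 s=1: VC-HIT | VC [7]
  [5] addr=0x1d blk=7 s=1: VC-HIT | VC [13]
  [6] addr=0x2c blk=11 s=1: MISS | VC [13, 7]
  [7] addr=0x1e blk=7 s=1: VC-HIT | VC [13, 11]
  [8] addr=0x1c blk=7 s=1: L1-HIT | VC [13, 11]
  [9] addr=0x1c blk=7 s=1: L1-HIT | VC [13, 11]
  [10] addr=0x2e blk=11 s=1: VC-HIT | VC [13, 7]
  [11] addr=0x34 blk=13 s=1: VC-HIT | VC [11, 7]
  [12] addr=0x2e blk=11 s=1: VC-HIT | VC [13, 7]
  [13] addr=0x1d blk=7 s=1: VC-HIT | VC [13, 11]
  [14] addr=0x1f blk=7 s=1: L1-HIT | VC [13, 11]
  [15] addr=0x2f blk=11 s=1: VC-HIT | VC [13, 7]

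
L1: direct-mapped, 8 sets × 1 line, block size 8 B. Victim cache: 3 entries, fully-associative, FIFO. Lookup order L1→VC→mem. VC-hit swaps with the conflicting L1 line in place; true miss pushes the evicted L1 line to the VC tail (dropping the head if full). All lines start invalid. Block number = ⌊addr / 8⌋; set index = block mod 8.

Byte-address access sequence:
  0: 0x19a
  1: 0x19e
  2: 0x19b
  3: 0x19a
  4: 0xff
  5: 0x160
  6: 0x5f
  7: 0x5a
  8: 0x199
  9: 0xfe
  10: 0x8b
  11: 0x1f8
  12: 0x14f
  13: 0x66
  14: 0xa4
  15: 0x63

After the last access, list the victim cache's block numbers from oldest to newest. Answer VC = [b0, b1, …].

0: 0x19a (blk 51, set 3) → MISS  vc=[]
1: 0x19e (blk 51, set 3) → L1-HIT  vc=[]
2: 0x19b (blk 51, set 3) → L1-HIT  vc=[]
3: 0x19a (blk 51, set 3) → L1-HIT  vc=[]
4: 0xff (blk 31, set 7) → MISS  vc=[]
5: 0x160 (blk 44, set 4) → MISS  vc=[]
6: 0x5f (blk 11, set 3) → MISS  vc=[51]
7: 0x5a (blk 11, set 3) → L1-HIT  vc=[51]
8: 0x199 (blk 51, set 3) → VC-HIT  vc=[11]
9: 0xfe (blk 31, set 7) → L1-HIT  vc=[11]
10: 0x8b (blk 17, set 1) → MISS  vc=[11]
11: 0x1f8 (blk 63, set 7) → MISS  vc=[11, 31]
12: 0x14f (blk 41, set 1) → MISS  vc=[11, 31, 17]
13: 0x66 (blk 12, set 4) → MISS  vc=[31, 17, 44]
14: 0xa4 (blk 20, set 4) → MISS  vc=[17, 44, 12]
15: 0x63 (blk 12, set 4) → VC-HIT  vc=[17, 44, 20]

VC = [17, 44, 20]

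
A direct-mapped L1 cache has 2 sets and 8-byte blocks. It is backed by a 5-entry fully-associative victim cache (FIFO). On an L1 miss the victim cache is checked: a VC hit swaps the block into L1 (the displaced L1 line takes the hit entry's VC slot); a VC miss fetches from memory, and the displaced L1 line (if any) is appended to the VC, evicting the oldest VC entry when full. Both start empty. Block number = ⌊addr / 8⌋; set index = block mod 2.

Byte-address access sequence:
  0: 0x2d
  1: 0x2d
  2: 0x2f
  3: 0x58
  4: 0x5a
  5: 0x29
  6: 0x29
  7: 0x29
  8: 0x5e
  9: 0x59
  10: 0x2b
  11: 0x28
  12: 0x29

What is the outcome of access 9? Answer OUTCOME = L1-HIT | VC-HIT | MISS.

0: 0x2d (blk 5, set 1) → MISS  vc=[]
1: 0x2d (blk 5, set 1) → L1-HIT  vc=[]
2: 0x2f (blk 5, set 1) → L1-HIT  vc=[]
3: 0x58 (blk 11, set 1) → MISS  vc=[5]
4: 0x5a (blk 11, set 1) → L1-HIT  vc=[5]
5: 0x29 (blk 5, set 1) → VC-HIT  vc=[11]
6: 0x29 (blk 5, set 1) → L1-HIT  vc=[11]
7: 0x29 (blk 5, set 1) → L1-HIT  vc=[11]
8: 0x5e (blk 11, set 1) → VC-HIT  vc=[5]
9: 0x59 (blk 11, set 1) → L1-HIT  vc=[5]
10: 0x2b (blk 5, set 1) → VC-HIT  vc=[11]
11: 0x28 (blk 5, set 1) → L1-HIT  vc=[11]
12: 0x29 (blk 5, set 1) → L1-HIT  vc=[11]

OUTCOME = L1-HIT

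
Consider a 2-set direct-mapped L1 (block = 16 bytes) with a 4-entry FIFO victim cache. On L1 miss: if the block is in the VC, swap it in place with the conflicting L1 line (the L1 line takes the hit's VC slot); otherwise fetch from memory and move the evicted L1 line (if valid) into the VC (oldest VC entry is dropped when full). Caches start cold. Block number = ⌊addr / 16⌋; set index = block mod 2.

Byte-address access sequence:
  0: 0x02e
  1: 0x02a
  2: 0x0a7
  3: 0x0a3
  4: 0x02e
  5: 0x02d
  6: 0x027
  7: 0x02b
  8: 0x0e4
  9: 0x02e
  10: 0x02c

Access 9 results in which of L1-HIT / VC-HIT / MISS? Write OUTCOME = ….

OUTCOME = VC-HIT

#0 0x2e→b2/s0 MISS; vc=[]
#1 0x2a→b2/s0 L1-HIT; vc=[]
#2 0xa7→b10/s0 MISS; vc=[2]
#3 0xa3→b10/s0 L1-HIT; vc=[2]
#4 0x2e→b2/s0 VC-HIT; vc=[10]
#5 0x2d→b2/s0 L1-HIT; vc=[10]
#6 0x27→b2/s0 L1-HIT; vc=[10]
#7 0x2b→b2/s0 L1-HIT; vc=[10]
#8 0xe4→b14/s0 MISS; vc=[10,2]
#9 0x2e→b2/s0 VC-HIT; vc=[10,14]
#10 0x2c→b2/s0 L1-HIT; vc=[10,14]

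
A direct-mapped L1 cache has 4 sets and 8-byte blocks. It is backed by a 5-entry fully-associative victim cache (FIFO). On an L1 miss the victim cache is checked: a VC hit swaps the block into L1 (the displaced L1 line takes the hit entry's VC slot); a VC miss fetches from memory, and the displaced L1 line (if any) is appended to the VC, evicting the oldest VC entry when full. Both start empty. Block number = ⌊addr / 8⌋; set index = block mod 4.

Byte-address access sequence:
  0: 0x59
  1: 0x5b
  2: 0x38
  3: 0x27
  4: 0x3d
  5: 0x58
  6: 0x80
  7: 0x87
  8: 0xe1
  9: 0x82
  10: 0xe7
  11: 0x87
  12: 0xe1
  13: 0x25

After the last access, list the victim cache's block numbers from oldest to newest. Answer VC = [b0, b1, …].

#0 0x59→b11/s3 MISS; vc=[]
#1 0x5b→b11/s3 L1-HIT; vc=[]
#2 0x38→b7/s3 MISS; vc=[11]
#3 0x27→b4/s0 MISS; vc=[11]
#4 0x3d→b7/s3 L1-HIT; vc=[11]
#5 0x58→b11/s3 VC-HIT; vc=[7]
#6 0x80→b16/s0 MISS; vc=[7,4]
#7 0x87→b16/s0 L1-HIT; vc=[7,4]
#8 0xe1→b28/s0 MISS; vc=[7,4,16]
#9 0x82→b16/s0 VC-HIT; vc=[7,4,28]
#10 0xe7→b28/s0 VC-HIT; vc=[7,4,16]
#11 0x87→b16/s0 VC-HIT; vc=[7,4,28]
#12 0xe1→b28/s0 VC-HIT; vc=[7,4,16]
#13 0x25→b4/s0 VC-HIT; vc=[7,28,16]

VC = [7, 28, 16]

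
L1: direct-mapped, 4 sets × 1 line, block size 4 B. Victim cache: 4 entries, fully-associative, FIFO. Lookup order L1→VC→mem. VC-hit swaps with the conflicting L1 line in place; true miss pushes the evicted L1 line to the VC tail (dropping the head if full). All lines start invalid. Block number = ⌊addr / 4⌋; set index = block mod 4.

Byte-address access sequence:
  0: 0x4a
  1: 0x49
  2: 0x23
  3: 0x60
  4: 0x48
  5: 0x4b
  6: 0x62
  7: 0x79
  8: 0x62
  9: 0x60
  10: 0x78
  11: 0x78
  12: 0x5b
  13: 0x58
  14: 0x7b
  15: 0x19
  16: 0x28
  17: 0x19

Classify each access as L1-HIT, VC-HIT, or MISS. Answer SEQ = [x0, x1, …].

0: 0x4a (blk 18, set 2) → MISS  vc=[]
1: 0x49 (blk 18, set 2) → L1-HIT  vc=[]
2: 0x23 (blk 8, set 0) → MISS  vc=[]
3: 0x60 (blk 24, set 0) → MISS  vc=[8]
4: 0x48 (blk 18, set 2) → L1-HIT  vc=[8]
5: 0x4b (blk 18, set 2) → L1-HIT  vc=[8]
6: 0x62 (blk 24, set 0) → L1-HIT  vc=[8]
7: 0x79 (blk 30, set 2) → MISS  vc=[8, 18]
8: 0x62 (blk 24, set 0) → L1-HIT  vc=[8, 18]
9: 0x60 (blk 24, set 0) → L1-HIT  vc=[8, 18]
10: 0x78 (blk 30, set 2) → L1-HIT  vc=[8, 18]
11: 0x78 (blk 30, set 2) → L1-HIT  vc=[8, 18]
12: 0x5b (blk 22, set 2) → MISS  vc=[8, 18, 30]
13: 0x58 (blk 22, set 2) → L1-HIT  vc=[8, 18, 30]
14: 0x7b (blk 30, set 2) → VC-HIT  vc=[8, 18, 22]
15: 0x19 (blk 6, set 2) → MISS  vc=[8, 18, 22, 30]
16: 0x28 (blk 10, set 2) → MISS  vc=[18, 22, 30, 6]
17: 0x19 (blk 6, set 2) → VC-HIT  vc=[18, 22, 30, 10]

SEQ = [MISS, L1-HIT, MISS, MISS, L1-HIT, L1-HIT, L1-HIT, MISS, L1-HIT, L1-HIT, L1-HIT, L1-HIT, MISS, L1-HIT, VC-HIT, MISS, MISS, VC-HIT]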